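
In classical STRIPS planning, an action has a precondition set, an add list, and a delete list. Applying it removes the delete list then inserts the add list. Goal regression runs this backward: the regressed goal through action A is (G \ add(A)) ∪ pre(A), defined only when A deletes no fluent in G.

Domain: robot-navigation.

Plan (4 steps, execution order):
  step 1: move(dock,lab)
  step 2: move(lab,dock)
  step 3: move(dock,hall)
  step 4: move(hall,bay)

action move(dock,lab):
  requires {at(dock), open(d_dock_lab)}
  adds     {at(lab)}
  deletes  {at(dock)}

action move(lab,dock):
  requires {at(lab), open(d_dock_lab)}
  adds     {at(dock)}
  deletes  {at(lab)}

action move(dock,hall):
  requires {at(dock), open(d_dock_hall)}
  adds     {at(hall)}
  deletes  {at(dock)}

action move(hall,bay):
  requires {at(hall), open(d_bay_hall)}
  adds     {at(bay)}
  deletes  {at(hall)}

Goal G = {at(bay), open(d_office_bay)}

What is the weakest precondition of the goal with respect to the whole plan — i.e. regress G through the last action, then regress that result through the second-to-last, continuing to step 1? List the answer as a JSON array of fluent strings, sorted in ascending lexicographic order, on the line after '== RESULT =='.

Regress step by step:
  through step 4 (move(hall,bay)): drop {at(bay)}, keep {open(d_office_bay)}, require {at(hall), open(d_bay_hall)}
    → {at(hall), open(d_bay_hall), open(d_office_bay)}
  through step 3 (move(dock,hall)): drop {at(hall)}, keep {open(d_bay_hall), open(d_office_bay)}, require {at(dock), open(d_dock_hall)}
    → {at(dock), open(d_bay_hall), open(d_dock_hall), open(d_office_bay)}
  through step 2 (move(lab,dock)): drop {at(dock)}, keep {open(d_bay_hall), open(d_dock_hall), open(d_office_bay)}, require {at(lab), open(d_dock_lab)}
    → {at(lab), open(d_bay_hall), open(d_dock_hall), open(d_dock_lab), open(d_office_bay)}
  through step 1 (move(dock,lab)): drop {at(lab)}, keep {open(d_bay_hall), open(d_dock_hall), open(d_dock_lab), open(d_office_bay)}, require {at(dock), open(d_dock_lab)}
    → {at(dock), open(d_bay_hall), open(d_dock_hall), open(d_dock_lab), open(d_office_bay)}

== RESULT ==
["at(dock)", "open(d_bay_hall)", "open(d_dock_hall)", "open(d_dock_lab)", "open(d_office_bay)"]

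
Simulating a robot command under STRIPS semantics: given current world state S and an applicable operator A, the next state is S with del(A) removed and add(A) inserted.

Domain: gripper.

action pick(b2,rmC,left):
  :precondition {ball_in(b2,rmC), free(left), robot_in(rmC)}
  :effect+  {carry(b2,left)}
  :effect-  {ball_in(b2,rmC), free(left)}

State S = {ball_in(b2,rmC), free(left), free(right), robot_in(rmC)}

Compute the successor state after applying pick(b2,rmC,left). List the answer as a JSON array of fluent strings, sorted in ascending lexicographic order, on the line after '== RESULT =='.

Progress:
  pre ⊆ S: {ball_in(b2,rmC), free(left), robot_in(rmC)} ⊆ S  — applicable
  S \ del = {free(right), robot_in(rmC)}
  ∪ add   = {carry(b2,left), free(right), robot_in(rmC)}

== RESULT ==
["carry(b2,left)", "free(right)", "robot_in(rmC)"]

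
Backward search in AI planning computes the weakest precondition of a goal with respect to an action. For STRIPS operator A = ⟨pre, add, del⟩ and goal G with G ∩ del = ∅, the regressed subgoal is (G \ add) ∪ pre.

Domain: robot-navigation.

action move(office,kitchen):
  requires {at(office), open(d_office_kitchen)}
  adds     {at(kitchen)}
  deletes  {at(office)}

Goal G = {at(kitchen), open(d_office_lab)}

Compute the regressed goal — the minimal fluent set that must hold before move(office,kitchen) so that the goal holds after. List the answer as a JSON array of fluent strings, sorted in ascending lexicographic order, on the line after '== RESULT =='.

Regress:
  G ∩ del = {}  (empty — regression defined)
  G \ add = {at(kitchen), open(d_office_lab)} \ {at(kitchen)} = {open(d_office_lab)}
  ∪ pre   = {open(d_office_lab)} ∪ {at(office), open(d_office_kitchen)}
          = {at(office), open(d_office_kitchen), open(d_office_lab)}

== RESULT ==
["at(office)", "open(d_office_kitchen)", "open(d_office_lab)"]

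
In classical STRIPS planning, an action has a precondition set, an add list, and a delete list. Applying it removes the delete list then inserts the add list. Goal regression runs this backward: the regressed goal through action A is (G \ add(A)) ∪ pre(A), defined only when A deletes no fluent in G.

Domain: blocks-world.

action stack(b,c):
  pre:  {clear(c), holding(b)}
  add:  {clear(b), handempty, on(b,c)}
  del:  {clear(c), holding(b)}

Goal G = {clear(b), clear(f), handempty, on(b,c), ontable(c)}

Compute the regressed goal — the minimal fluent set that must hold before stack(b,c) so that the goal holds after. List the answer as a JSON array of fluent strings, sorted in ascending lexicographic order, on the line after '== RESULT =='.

Regress:
  G ∩ del = {}  (empty — regression defined)
  G \ add = {clear(b), clear(f), handempty, on(b,c), ontable(c)} \ {clear(b), handempty, on(b,c)} = {clear(f), ontable(c)}
  ∪ pre   = {clear(f), ontable(c)} ∪ {clear(c), holding(b)}
          = {clear(c), clear(f), holding(b), ontable(c)}

== RESULT ==
["clear(c)", "clear(f)", "holding(b)", "ontable(c)"]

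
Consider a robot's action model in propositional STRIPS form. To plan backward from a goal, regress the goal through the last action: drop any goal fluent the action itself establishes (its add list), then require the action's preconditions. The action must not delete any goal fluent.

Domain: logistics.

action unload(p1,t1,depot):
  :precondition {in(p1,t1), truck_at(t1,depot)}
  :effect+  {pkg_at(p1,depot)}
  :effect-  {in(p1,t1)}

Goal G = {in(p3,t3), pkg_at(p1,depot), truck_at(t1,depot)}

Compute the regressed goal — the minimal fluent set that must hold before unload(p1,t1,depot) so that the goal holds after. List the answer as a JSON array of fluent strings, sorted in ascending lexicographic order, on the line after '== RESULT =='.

Compute (G \ add) ∪ pre:
  G ∩ del = {}  (empty — regression defined)
  G \ add = {in(p3,t3), pkg_at(p1,depot), truck_at(t1,depot)} \ {pkg_at(p1,depot)} = {in(p3,t3), truck_at(t1,depot)}
  ∪ pre   = {in(p3,t3), truck_at(t1,depot)} ∪ {in(p1,t1), truck_at(t1,depot)}
          = {in(p1,t1), in(p3,t3), truck_at(t1,depot)}

== RESULT ==
["in(p1,t1)", "in(p3,t3)", "truck_at(t1,depot)"]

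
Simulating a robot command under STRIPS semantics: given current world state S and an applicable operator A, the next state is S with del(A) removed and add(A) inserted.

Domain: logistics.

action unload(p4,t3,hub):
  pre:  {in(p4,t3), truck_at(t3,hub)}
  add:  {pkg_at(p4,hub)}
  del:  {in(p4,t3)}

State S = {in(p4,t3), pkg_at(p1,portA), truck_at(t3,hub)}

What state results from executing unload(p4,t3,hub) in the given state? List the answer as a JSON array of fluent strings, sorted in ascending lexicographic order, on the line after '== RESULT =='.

Compute (S \ del) ∪ add:
  pre ⊆ S: {in(p4,t3), truck_at(t3,hub)} ⊆ S  — applicable
  S \ del = {pkg_at(p1,portA), truck_at(t3,hub)}
  ∪ add   = {pkg_at(p1,portA), pkg_at(p4,hub), truck_at(t3,hub)}

== RESULT ==
["pkg_at(p1,portA)", "pkg_at(p4,hub)", "truck_at(t3,hub)"]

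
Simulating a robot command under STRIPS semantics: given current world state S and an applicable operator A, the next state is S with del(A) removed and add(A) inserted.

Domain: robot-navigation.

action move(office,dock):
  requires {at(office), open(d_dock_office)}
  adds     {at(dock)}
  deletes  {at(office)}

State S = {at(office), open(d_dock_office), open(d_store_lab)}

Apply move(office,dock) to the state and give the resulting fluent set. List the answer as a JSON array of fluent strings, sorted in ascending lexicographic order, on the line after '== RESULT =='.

Compute (S \ del) ∪ add:
  pre ⊆ S: {at(office), open(d_dock_office)} ⊆ S  — applicable
  S \ del = {open(d_dock_office), open(d_store_lab)}
  ∪ add   = {at(dock), open(d_dock_office), open(d_store_lab)}

== RESULT ==
["at(dock)", "open(d_dock_office)", "open(d_store_lab)"]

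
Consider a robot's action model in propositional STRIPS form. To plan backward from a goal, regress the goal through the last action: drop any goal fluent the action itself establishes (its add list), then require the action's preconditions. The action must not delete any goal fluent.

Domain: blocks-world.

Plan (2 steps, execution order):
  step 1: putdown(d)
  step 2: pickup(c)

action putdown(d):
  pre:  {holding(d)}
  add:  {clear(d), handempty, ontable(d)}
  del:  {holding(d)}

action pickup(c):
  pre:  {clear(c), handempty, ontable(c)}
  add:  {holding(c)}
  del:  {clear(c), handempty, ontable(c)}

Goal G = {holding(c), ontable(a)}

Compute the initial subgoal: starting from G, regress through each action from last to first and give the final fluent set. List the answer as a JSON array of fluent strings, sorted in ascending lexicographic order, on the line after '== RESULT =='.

Regress step by step:
  through step 2 (pickup(c)): drop {holding(c)}, keep {ontable(a)}, require {clear(c), handempty, ontable(c)}
    → {clear(c), handempty, ontable(a), ontable(c)}
  through step 1 (putdown(d)): drop {handempty}, keep {clear(c), ontable(a), ontable(c)}, require {holding(d)}
    → {clear(c), holding(d), ontable(a), ontable(c)}

== RESULT ==
["clear(c)", "holding(d)", "ontable(a)", "ontable(c)"]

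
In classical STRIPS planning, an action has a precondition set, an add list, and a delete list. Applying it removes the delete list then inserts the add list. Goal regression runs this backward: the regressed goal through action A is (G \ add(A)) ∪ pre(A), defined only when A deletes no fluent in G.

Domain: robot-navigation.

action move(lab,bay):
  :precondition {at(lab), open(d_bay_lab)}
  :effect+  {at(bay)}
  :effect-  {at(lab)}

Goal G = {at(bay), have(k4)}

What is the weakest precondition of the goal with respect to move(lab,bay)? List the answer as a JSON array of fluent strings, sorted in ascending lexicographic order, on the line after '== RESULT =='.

Regress:
  G ∩ del = {}  (empty — regression defined)
  G \ add = {at(bay), have(k4)} \ {at(bay)} = {have(k4)}
  ∪ pre   = {have(k4)} ∪ {at(lab), open(d_bay_lab)}
          = {at(lab), have(k4), open(d_bay_lab)}

== RESULT ==
["at(lab)", "have(k4)", "open(d_bay_lab)"]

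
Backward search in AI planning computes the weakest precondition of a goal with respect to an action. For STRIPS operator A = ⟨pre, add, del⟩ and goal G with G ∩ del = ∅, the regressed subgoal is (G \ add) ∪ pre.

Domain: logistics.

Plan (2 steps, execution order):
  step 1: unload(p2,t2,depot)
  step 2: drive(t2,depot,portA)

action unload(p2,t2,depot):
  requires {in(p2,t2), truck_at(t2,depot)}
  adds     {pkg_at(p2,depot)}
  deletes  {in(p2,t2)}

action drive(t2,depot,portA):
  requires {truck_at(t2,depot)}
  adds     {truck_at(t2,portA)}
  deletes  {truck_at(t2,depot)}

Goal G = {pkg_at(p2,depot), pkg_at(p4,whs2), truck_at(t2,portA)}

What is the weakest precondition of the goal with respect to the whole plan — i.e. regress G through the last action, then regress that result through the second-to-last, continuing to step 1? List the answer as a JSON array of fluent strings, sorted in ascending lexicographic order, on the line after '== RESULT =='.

Work backward from the goal:
  through step 2 (drive(t2,depot,portA)): drop {truck_at(t2,portA)}, keep {pkg_at(p2,depot), pkg_at(p4,whs2)}, require {truck_at(t2,depot)}
    → {pkg_at(p2,depot), pkg_at(p4,whs2), truck_at(t2,depot)}
  through step 1 (unload(p2,t2,depot)): drop {pkg_at(p2,depot)}, keep {pkg_at(p4,whs2), truck_at(t2,depot)}, require {in(p2,t2), truck_at(t2,depot)}
    → {in(p2,t2), pkg_at(p4,whs2), truck_at(t2,depot)}

== RESULT ==
["in(p2,t2)", "pkg_at(p4,whs2)", "truck_at(t2,depot)"]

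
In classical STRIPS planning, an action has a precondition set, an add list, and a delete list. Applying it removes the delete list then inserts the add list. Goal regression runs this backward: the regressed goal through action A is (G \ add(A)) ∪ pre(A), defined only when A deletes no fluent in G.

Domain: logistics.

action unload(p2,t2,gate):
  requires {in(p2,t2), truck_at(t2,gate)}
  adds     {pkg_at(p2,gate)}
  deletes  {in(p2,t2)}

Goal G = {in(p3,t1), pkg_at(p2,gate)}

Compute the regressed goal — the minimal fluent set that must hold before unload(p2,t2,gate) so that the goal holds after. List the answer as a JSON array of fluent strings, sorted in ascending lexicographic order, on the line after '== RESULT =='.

Compute (G \ add) ∪ pre:
  G ∩ del = {}  (empty — regression defined)
  G \ add = {in(p3,t1), pkg_at(p2,gate)} \ {pkg_at(p2,gate)} = {in(p3,t1)}
  ∪ pre   = {in(p3,t1)} ∪ {in(p2,t2), truck_at(t2,gate)}
          = {in(p2,t2), in(p3,t1), truck_at(t2,gate)}

== RESULT ==
["in(p2,t2)", "in(p3,t1)", "truck_at(t2,gate)"]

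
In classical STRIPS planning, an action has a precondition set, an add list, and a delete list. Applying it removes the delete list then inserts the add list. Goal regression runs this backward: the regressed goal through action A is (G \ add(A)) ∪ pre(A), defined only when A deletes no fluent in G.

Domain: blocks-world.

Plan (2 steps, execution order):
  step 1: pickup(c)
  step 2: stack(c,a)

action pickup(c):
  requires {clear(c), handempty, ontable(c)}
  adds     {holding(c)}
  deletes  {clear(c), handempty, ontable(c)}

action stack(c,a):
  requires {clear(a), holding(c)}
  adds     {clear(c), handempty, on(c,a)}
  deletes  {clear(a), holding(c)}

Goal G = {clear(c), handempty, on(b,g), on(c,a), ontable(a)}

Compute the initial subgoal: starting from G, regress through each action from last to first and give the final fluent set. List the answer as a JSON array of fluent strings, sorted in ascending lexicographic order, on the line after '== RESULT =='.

Work backward from the goal:
  through step 2 (stack(c,a)): drop {clear(c), handempty, on(c,a)}, keep {on(b,g), ontable(a)}, require {clear(a), holding(c)}
    → {clear(a), holding(c), on(b,g), ontable(a)}
  through step 1 (pickup(c)): drop {holding(c)}, keep {clear(a), on(b,g), ontable(a)}, require {clear(c), handempty, ontable(c)}
    → {clear(a), clear(c), handempty, on(b,g), ontable(a), ontable(c)}

== RESULT ==
["clear(a)", "clear(c)", "handempty", "on(b,g)", "ontable(a)", "ontable(c)"]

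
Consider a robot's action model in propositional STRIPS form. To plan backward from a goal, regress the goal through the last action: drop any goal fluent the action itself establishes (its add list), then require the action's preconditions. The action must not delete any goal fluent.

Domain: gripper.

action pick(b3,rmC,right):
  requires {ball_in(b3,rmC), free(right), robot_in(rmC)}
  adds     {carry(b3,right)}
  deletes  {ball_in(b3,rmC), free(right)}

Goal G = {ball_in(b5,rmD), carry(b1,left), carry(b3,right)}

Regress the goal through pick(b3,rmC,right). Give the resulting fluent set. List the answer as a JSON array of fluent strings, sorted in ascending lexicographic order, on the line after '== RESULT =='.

Regress:
  G ∩ del = {}  (empty — regression defined)
  G \ add = {ball_in(b5,rmD), carry(b1,left), carry(b3,right)} \ {carry(b3,right)} = {ball_in(b5,rmD), carry(b1,left)}
  ∪ pre   = {ball_in(b5,rmD), carry(b1,left)} ∪ {ball_in(b3,rmC), free(right), robot_in(rmC)}
          = {ball_in(b3,rmC), ball_in(b5,rmD), carry(b1,left), free(right), robot_in(rmC)}

== RESULT ==
["ball_in(b3,rmC)", "ball_in(b5,rmD)", "carry(b1,left)", "free(right)", "robot_in(rmC)"]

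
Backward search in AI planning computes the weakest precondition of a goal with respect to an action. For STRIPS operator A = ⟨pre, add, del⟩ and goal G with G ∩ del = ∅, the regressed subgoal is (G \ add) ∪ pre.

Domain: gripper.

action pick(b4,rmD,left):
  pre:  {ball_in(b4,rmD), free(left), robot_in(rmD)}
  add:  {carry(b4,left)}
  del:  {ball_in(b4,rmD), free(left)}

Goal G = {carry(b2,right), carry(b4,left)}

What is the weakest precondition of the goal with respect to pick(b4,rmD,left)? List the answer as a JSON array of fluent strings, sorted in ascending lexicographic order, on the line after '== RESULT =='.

Compute (G \ add) ∪ pre:
  G ∩ del = {}  (empty — regression defined)
  G \ add = {carry(b2,right), carry(b4,left)} \ {carry(b4,left)} = {carry(b2,right)}
  ∪ pre   = {carry(b2,right)} ∪ {ball_in(b4,rmD), free(left), robot_in(rmD)}
          = {ball_in(b4,rmD), carry(b2,right), free(left), robot_in(rmD)}

== RESULT ==
["ball_in(b4,rmD)", "carry(b2,right)", "free(left)", "robot_in(rmD)"]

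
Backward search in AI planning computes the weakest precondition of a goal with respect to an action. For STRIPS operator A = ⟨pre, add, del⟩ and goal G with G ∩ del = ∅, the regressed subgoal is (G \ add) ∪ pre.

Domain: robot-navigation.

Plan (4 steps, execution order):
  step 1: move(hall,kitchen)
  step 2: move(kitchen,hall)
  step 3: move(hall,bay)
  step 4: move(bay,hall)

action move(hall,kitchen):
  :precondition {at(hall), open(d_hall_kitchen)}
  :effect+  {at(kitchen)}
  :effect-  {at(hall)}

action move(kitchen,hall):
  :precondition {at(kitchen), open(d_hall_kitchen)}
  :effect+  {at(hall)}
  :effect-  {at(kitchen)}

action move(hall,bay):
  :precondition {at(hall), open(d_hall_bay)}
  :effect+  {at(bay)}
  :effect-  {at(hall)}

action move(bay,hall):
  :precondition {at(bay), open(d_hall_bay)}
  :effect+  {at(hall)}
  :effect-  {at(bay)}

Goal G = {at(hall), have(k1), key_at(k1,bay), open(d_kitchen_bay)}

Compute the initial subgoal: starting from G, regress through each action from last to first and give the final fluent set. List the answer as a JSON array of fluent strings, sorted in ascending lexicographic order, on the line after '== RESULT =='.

Work backward from the goal:
  through step 4 (move(bay,hall)): drop {at(hall)}, keep {have(k1), key_at(k1,bay), open(d_kitchen_bay)}, require {at(bay), open(d_hall_bay)}
    → {at(bay), have(k1), key_at(k1,bay), open(d_hall_bay), open(d_kitchen_bay)}
  through step 3 (move(hall,bay)): drop {at(bay)}, keep {have(k1), key_at(k1,bay), open(d_hall_bay), open(d_kitchen_bay)}, require {at(hall), open(d_hall_bay)}
    → {at(hall), have(k1), key_at(k1,bay), open(d_hall_bay), open(d_kitchen_bay)}
  through step 2 (move(kitchen,hall)): drop {at(hall)}, keep {have(k1), key_at(k1,bay), open(d_hall_bay), open(d_kitchen_bay)}, require {at(kitchen), open(d_hall_kitchen)}
    → {at(kitchen), have(k1), key_at(k1,bay), open(d_hall_bay), open(d_hall_kitchen), open(d_kitchen_bay)}
  through step 1 (move(hall,kitchen)): drop {at(kitchen)}, keep {have(k1), key_at(k1,bay), open(d_hall_bay), open(d_hall_kitchen), open(d_kitchen_bay)}, require {at(hall), open(d_hall_kitchen)}
    → {at(hall), have(k1), key_at(k1,bay), open(d_hall_bay), open(d_hall_kitchen), open(d_kitchen_bay)}

== RESULT ==
["at(hall)", "have(k1)", "key_at(k1,bay)", "open(d_hall_bay)", "open(d_hall_kitchen)", "open(d_kitchen_bay)"]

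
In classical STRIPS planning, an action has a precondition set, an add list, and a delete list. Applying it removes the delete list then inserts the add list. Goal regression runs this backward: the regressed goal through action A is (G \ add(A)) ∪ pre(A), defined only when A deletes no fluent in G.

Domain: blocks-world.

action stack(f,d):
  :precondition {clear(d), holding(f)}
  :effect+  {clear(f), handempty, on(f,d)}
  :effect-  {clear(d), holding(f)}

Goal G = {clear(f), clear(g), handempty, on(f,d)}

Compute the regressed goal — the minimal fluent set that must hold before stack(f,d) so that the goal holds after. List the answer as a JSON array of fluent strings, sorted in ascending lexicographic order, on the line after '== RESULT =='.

Compute (G \ add) ∪ pre:
  G ∩ del = {}  (empty — regression defined)
  G \ add = {clear(f), clear(g), handempty, on(f,d)} \ {clear(f), handempty, on(f,d)} = {clear(g)}
  ∪ pre   = {clear(g)} ∪ {clear(d), holding(f)}
          = {clear(d), clear(g), holding(f)}

== RESULT ==
["clear(d)", "clear(g)", "holding(f)"]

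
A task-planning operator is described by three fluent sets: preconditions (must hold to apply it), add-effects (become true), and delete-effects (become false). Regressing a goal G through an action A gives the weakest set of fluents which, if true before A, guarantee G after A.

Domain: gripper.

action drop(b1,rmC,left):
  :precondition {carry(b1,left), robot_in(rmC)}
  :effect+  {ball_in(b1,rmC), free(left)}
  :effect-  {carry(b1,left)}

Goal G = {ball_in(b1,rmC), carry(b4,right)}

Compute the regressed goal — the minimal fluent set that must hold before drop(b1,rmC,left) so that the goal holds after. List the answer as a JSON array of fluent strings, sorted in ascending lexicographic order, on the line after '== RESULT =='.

Regress:
  G ∩ del = {}  (empty — regression defined)
  G \ add = {ball_in(b1,rmC), carry(b4,right)} \ {ball_in(b1,rmC), free(left)} = {carry(b4,right)}
  ∪ pre   = {carry(b4,right)} ∪ {carry(b1,left), robot_in(rmC)}
          = {carry(b1,left), carry(b4,right), robot_in(rmC)}

== RESULT ==
["carry(b1,left)", "carry(b4,right)", "robot_in(rmC)"]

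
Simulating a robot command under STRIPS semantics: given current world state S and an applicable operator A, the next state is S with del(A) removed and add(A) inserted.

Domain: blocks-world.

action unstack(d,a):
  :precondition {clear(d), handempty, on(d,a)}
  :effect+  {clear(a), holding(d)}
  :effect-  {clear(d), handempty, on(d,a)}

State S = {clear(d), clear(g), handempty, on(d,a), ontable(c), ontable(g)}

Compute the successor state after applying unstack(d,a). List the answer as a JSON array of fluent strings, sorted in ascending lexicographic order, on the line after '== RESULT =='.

Progress:
  pre ⊆ S: {clear(d), handempty, on(d,a)} ⊆ S  — applicable
  S \ del = {clear(g), ontable(c), ontable(g)}
  ∪ add   = {clear(a), clear(g), holding(d), ontable(c), ontable(g)}

== RESULT ==
["clear(a)", "clear(g)", "holding(d)", "ontable(c)", "ontable(g)"]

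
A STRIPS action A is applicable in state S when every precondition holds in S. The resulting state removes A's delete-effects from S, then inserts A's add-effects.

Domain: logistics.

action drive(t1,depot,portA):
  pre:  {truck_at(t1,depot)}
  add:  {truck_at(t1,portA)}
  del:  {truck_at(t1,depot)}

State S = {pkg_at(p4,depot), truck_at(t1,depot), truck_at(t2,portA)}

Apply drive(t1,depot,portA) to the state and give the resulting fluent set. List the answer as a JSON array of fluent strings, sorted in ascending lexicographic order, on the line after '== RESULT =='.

Compute (S \ del) ∪ add:
  pre ⊆ S: {truck_at(t1,depot)} ⊆ S  — applicable
  S \ del = {pkg_at(p4,depot), truck_at(t2,portA)}
  ∪ add   = {pkg_at(p4,depot), truck_at(t1,portA), truck_at(t2,portA)}

== RESULT ==
["pkg_at(p4,depot)", "truck_at(t1,portA)", "truck_at(t2,portA)"]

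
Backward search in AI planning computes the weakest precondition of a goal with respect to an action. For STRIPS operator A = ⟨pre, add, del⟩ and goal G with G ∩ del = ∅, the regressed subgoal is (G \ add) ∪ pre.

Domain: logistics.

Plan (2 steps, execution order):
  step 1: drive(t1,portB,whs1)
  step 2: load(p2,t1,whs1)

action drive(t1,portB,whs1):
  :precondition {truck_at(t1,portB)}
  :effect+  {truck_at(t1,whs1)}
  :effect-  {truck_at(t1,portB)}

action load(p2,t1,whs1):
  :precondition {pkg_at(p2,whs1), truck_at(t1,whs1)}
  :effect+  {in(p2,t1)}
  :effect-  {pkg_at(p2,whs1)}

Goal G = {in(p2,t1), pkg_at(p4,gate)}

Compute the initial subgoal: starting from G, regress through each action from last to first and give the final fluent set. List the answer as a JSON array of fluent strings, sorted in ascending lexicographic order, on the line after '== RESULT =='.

Regress step by step:
  through step 2 (load(p2,t1,whs1)): drop {in(p2,t1)}, keep {pkg_at(p4,gate)}, require {pkg_at(p2,whs1), truck_at(t1,whs1)}
    → {pkg_at(p2,whs1), pkg_at(p4,gate), truck_at(t1,whs1)}
  through step 1 (drive(t1,portB,whs1)): drop {truck_at(t1,whs1)}, keep {pkg_at(p2,whs1), pkg_at(p4,gate)}, require {truck_at(t1,portB)}
    → {pkg_at(p2,whs1), pkg_at(p4,gate), truck_at(t1,portB)}

== RESULT ==
["pkg_at(p2,whs1)", "pkg_at(p4,gate)", "truck_at(t1,portB)"]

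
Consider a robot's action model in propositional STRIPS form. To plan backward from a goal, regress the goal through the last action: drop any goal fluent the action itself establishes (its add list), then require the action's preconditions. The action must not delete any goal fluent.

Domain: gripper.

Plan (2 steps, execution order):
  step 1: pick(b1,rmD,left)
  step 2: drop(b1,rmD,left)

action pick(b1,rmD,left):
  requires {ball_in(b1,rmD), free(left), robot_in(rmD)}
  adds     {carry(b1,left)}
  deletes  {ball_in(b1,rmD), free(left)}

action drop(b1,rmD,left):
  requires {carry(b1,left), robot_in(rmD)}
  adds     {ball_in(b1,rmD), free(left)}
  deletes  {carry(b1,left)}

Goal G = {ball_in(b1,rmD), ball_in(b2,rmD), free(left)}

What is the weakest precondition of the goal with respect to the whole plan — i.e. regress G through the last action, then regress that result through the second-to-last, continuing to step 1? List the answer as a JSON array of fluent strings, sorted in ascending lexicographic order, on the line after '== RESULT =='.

Work backward from the goal:
  through step 2 (drop(b1,rmD,left)): drop {ball_in(b1,rmD), free(left)}, keep {ball_in(b2,rmD)}, require {carry(b1,left), robot_in(rmD)}
    → {ball_in(b2,rmD), carry(b1,left), robot_in(rmD)}
  through step 1 (pick(b1,rmD,left)): drop {carry(b1,left)}, keep {ball_in(b2,rmD), robot_in(rmD)}, require {ball_in(b1,rmD), free(left), robot_in(rmD)}
    → {ball_in(b1,rmD), ball_in(b2,rmD), free(left), robot_in(rmD)}

== RESULT ==
["ball_in(b1,rmD)", "ball_in(b2,rmD)", "free(left)", "robot_in(rmD)"]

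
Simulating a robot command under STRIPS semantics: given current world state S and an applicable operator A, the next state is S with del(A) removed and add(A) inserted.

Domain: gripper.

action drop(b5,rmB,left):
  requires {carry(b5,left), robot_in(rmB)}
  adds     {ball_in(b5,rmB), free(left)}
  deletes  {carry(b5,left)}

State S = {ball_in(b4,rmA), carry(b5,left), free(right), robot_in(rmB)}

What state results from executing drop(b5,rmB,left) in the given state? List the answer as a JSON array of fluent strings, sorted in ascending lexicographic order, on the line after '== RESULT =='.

Compute (S \ del) ∪ add:
  pre ⊆ S: {carry(b5,left), robot_in(rmB)} ⊆ S  — applicable
  S \ del = {ball_in(b4,rmA), free(right), robot_in(rmB)}
  ∪ add   = {ball_in(b4,rmA), ball_in(b5,rmB), free(left), free(right), robot_in(rmB)}

== RESULT ==
["ball_in(b4,rmA)", "ball_in(b5,rmB)", "free(left)", "free(right)", "robot_in(rmB)"]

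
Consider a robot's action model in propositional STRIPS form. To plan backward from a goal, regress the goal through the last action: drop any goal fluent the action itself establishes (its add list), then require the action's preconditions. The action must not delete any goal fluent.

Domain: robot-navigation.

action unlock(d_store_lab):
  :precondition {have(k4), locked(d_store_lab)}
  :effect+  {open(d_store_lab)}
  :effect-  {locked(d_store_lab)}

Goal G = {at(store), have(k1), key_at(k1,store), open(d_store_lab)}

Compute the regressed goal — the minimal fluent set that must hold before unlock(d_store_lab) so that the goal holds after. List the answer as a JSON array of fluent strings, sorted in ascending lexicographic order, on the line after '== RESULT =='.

Compute (G \ add) ∪ pre:
  G ∩ del = {}  (empty — regression defined)
  G \ add = {at(store), have(k1), key_at(k1,store), open(d_store_lab)} \ {open(d_store_lab)} = {at(store), have(k1), key_at(k1,store)}
  ∪ pre   = {at(store), have(k1), key_at(k1,store)} ∪ {have(k4), locked(d_store_lab)}
          = {at(store), have(k1), have(k4), key_at(k1,store), locked(d_store_lab)}

== RESULT ==
["at(store)", "have(k1)", "have(k4)", "key_at(k1,store)", "locked(d_store_lab)"]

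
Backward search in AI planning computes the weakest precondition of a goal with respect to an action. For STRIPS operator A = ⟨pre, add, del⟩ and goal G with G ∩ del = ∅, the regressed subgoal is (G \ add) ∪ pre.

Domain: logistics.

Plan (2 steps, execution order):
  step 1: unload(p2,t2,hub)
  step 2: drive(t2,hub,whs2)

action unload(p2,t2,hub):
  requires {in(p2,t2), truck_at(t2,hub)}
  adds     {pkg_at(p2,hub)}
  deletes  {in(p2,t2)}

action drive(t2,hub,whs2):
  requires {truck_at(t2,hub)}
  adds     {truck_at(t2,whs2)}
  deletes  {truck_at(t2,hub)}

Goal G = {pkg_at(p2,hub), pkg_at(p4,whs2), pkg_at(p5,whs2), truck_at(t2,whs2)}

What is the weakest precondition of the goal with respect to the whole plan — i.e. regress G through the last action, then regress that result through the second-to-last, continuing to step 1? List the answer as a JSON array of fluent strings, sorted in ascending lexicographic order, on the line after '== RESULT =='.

Work backward from the goal:
  through step 2 (drive(t2,hub,whs2)): drop {truck_at(t2,whs2)}, keep {pkg_at(p2,hub), pkg_at(p4,whs2), pkg_at(p5,whs2)}, require {truck_at(t2,hub)}
    → {pkg_at(p2,hub), pkg_at(p4,whs2), pkg_at(p5,whs2), truck_at(t2,hub)}
  through step 1 (unload(p2,t2,hub)): drop {pkg_at(p2,hub)}, keep {pkg_at(p4,whs2), pkg_at(p5,whs2), truck_at(t2,hub)}, require {in(p2,t2), truck_at(t2,hub)}
    → {in(p2,t2), pkg_at(p4,whs2), pkg_at(p5,whs2), truck_at(t2,hub)}

== RESULT ==
["in(p2,t2)", "pkg_at(p4,whs2)", "pkg_at(p5,whs2)", "truck_at(t2,hub)"]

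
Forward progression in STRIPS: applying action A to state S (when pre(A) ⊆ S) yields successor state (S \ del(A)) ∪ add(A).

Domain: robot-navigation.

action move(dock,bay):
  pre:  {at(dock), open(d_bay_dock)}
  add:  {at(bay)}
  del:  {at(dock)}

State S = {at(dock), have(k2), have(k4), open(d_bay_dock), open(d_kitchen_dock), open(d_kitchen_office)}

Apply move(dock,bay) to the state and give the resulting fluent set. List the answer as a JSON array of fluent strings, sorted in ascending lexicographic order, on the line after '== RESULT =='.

Compute (S \ del) ∪ add:
  pre ⊆ S: {at(dock), open(d_bay_dock)} ⊆ S  — applicable
  S \ del = {have(k2), have(k4), open(d_bay_dock), open(d_kitchen_dock), open(d_kitchen_office)}
  ∪ add   = {at(bay), have(k2), have(k4), open(d_bay_dock), open(d_kitchen_dock), open(d_kitchen_office)}

== RESULT ==
["at(bay)", "have(k2)", "have(k4)", "open(d_bay_dock)", "open(d_kitchen_dock)", "open(d_kitchen_office)"]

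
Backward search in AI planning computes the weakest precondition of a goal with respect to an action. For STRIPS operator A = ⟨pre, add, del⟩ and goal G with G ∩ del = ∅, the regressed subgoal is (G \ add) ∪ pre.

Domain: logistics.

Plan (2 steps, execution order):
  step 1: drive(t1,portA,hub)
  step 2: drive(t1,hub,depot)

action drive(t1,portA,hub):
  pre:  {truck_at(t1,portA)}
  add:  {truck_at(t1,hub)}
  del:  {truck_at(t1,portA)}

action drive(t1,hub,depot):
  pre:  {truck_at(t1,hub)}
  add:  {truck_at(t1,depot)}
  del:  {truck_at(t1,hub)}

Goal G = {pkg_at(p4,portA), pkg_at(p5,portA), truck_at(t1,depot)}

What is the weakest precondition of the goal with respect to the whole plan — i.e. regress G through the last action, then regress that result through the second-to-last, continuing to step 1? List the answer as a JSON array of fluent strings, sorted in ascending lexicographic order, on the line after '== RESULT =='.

Regress step by step:
  through step 2 (drive(t1,hub,depot)): drop {truck_at(t1,depot)}, keep {pkg_at(p4,portA), pkg_at(p5,portA)}, require {truck_at(t1,hub)}
    → {pkg_at(p4,portA), pkg_at(p5,portA), truck_at(t1,hub)}
  through step 1 (drive(t1,portA,hub)): drop {truck_at(t1,hub)}, keep {pkg_at(p4,portA), pkg_at(p5,portA)}, require {truck_at(t1,portA)}
    → {pkg_at(p4,portA), pkg_at(p5,portA), truck_at(t1,portA)}

== RESULT ==
["pkg_at(p4,portA)", "pkg_at(p5,portA)", "truck_at(t1,portA)"]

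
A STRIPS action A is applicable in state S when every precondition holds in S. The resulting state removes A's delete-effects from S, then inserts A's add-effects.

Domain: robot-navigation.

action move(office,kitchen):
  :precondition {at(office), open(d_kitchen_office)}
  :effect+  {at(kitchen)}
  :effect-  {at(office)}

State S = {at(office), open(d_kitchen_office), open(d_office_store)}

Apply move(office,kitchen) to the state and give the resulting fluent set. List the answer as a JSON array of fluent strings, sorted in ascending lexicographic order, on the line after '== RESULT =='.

Compute (S \ del) ∪ add:
  pre ⊆ S: {at(office), open(d_kitchen_office)} ⊆ S  — applicable
  S \ del = {open(d_kitchen_office), open(d_office_store)}
  ∪ add   = {at(kitchen), open(d_kitchen_office), open(d_office_store)}

== RESULT ==
["at(kitchen)", "open(d_kitchen_office)", "open(d_office_store)"]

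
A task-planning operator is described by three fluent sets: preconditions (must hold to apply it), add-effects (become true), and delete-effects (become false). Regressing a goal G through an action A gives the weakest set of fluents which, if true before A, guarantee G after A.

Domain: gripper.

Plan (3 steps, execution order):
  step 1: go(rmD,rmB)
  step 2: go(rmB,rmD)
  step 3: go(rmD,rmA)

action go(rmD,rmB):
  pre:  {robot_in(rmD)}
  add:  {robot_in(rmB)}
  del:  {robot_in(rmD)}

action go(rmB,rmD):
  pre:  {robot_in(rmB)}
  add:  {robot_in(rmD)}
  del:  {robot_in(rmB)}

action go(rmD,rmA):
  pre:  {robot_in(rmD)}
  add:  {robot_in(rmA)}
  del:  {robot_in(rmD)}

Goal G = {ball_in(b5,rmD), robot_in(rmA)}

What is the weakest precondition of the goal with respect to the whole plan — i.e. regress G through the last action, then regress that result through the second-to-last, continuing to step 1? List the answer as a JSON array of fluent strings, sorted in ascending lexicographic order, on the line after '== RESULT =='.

Regress step by step:
  through step 3 (go(rmD,rmA)): drop {robot_in(rmA)}, keep {ball_in(b5,rmD)}, require {robot_in(rmD)}
    → {ball_in(b5,rmD), robot_in(rmD)}
  through step 2 (go(rmB,rmD)): drop {robot_in(rmD)}, keep {ball_in(b5,rmD)}, require {robot_in(rmB)}
    → {ball_in(b5,rmD), robot_in(rmB)}
  through step 1 (go(rmD,rmB)): drop {robot_in(rmB)}, keep {ball_in(b5,rmD)}, require {robot_in(rmD)}
    → {ball_in(b5,rmD), robot_in(rmD)}

== RESULT ==
["ball_in(b5,rmD)", "robot_in(rmD)"]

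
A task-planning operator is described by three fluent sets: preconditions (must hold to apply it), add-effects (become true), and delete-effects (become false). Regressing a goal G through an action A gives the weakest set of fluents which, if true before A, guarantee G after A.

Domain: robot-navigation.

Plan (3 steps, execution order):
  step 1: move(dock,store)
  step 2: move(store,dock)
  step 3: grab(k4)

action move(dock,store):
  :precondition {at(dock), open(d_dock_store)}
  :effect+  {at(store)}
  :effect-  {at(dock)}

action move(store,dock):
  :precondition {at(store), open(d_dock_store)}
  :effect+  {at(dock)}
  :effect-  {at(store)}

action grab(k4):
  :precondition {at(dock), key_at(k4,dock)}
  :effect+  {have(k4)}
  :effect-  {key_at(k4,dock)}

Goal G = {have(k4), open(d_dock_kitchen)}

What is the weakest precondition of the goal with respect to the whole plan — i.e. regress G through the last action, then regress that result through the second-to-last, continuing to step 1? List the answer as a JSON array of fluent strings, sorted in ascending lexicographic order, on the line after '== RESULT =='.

Work backward from the goal:
  through step 3 (grab(k4)): drop {have(k4)}, keep {open(d_dock_kitchen)}, require {at(dock), key_at(k4,dock)}
    → {at(dock), key_at(k4,dock), open(d_dock_kitchen)}
  through step 2 (move(store,dock)): drop {at(dock)}, keep {key_at(k4,dock), open(d_dock_kitchen)}, require {at(store), open(d_dock_store)}
    → {at(store), key_at(k4,dock), open(d_dock_kitchen), open(d_dock_store)}
  through step 1 (move(dock,store)): drop {at(store)}, keep {key_at(k4,dock), open(d_dock_kitchen), open(d_dock_store)}, require {at(dock), open(d_dock_store)}
    → {at(dock), key_at(k4,dock), open(d_dock_kitchen), open(d_dock_store)}

== RESULT ==
["at(dock)", "key_at(k4,dock)", "open(d_dock_kitchen)", "open(d_dock_store)"]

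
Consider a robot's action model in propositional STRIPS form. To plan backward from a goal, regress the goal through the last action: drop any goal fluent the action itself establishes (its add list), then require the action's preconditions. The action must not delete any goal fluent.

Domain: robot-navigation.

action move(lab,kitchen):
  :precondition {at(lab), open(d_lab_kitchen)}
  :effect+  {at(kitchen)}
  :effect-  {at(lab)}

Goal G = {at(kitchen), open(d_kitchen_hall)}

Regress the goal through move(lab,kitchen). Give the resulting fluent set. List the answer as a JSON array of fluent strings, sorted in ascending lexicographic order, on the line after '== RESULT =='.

Compute (G \ add) ∪ pre:
  G ∩ del = {}  (empty — regression defined)
  G \ add = {at(kitchen), open(d_kitchen_hall)} \ {at(kitchen)} = {open(d_kitchen_hall)}
  ∪ pre   = {open(d_kitchen_hall)} ∪ {at(lab), open(d_lab_kitchen)}
          = {at(lab), open(d_kitchen_hall), open(d_lab_kitchen)}

== RESULT ==
["at(lab)", "open(d_kitchen_hall)", "open(d_lab_kitchen)"]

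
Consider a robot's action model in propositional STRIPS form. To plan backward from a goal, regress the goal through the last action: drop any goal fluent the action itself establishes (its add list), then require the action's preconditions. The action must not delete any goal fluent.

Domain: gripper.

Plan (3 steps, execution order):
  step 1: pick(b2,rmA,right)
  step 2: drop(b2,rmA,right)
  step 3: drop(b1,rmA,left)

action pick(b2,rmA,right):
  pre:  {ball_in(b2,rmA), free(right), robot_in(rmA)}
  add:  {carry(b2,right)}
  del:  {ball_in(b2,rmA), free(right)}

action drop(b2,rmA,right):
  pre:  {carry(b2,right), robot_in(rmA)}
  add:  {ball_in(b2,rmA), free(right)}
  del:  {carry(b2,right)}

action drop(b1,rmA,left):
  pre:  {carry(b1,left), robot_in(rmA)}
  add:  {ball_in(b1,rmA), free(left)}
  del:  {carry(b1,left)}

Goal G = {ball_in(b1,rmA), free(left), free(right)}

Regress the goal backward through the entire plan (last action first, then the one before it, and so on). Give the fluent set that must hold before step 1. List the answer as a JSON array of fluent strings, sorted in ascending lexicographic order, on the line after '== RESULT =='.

Regress step by step:
  through step 3 (drop(b1,rmA,left)): drop {ball_in(b1,rmA), free(left)}, keep {free(right)}, require {carry(b1,left), robot_in(rmA)}
    → {carry(b1,left), free(right), robot_in(rmA)}
  through step 2 (drop(b2,rmA,right)): drop {free(right)}, keep {carry(b1,left), robot_in(rmA)}, require {carry(b2,right), robot_in(rmA)}
    → {carry(b1,left), carry(b2,right), robot_in(rmA)}
  through step 1 (pick(b2,rmA,right)): drop {carry(b2,right)}, keep {carry(b1,left), robot_in(rmA)}, require {ball_in(b2,rmA), free(right), robot_in(rmA)}
    → {ball_in(b2,rmA), carry(b1,left), free(right), robot_in(rmA)}

== RESULT ==
["ball_in(b2,rmA)", "carry(b1,left)", "free(right)", "robot_in(rmA)"]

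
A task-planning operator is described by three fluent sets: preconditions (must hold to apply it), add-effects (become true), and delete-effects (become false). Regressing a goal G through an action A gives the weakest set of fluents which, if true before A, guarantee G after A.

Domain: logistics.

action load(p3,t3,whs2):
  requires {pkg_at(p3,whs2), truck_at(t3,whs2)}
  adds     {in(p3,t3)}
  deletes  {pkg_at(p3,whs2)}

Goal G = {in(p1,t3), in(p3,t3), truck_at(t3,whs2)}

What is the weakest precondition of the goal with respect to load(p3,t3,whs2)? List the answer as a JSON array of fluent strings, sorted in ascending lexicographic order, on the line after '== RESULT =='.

Regress:
  G ∩ del = {}  (empty — regression defined)
  G \ add = {in(p1,t3), in(p3,t3), truck_at(t3,whs2)} \ {in(p3,t3)} = {in(p1,t3), truck_at(t3,whs2)}
  ∪ pre   = {in(p1,t3), truck_at(t3,whs2)} ∪ {pkg_at(p3,whs2), truck_at(t3,whs2)}
          = {in(p1,t3), pkg_at(p3,whs2), truck_at(t3,whs2)}

== RESULT ==
["in(p1,t3)", "pkg_at(p3,whs2)", "truck_at(t3,whs2)"]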